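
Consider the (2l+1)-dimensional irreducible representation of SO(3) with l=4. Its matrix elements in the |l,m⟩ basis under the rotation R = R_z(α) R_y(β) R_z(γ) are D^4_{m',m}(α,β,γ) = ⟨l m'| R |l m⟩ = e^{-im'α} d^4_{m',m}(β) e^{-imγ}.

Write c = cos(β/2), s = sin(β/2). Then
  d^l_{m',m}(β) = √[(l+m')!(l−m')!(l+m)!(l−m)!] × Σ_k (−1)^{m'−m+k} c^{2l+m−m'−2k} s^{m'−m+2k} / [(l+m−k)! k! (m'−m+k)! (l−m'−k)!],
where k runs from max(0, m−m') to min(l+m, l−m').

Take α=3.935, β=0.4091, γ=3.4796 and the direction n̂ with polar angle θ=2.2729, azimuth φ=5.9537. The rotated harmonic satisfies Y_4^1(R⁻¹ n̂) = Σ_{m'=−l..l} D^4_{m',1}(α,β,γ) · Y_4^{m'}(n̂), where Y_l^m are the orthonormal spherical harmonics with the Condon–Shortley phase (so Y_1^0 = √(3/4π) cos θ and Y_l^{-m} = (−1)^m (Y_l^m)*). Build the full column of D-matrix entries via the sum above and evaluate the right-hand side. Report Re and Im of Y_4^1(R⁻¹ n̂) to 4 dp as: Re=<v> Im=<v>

Need the full column D^4_{m',1} for m'=−4..4 at α=3.935, β=0.4091, γ=3.4796.
cos(β/2)=0.979152, sin(β/2)=0.203127
d^4_{-4,1}: single k=5 term ⇒ +0.002429;  D = +0.002316-0.000732i
d^4_{-3,1}: k∈[4..5] ⇒ +0.020701 -0.000535 = +0.020166;  D = -0.009159+0.017967i
d^4_{-2,1}: k∈[3..5] ⇒ +0.106676 -0.006886 +0.000059 = +0.099849;  D = -0.031598-0.094717i
d^4_{-1,1}: k∈[2..5] ⇒ +0.363610 -0.046945 +0.001010 -0.000003 = +0.317672;  D = +0.285296+0.139719i
d^4_{0,1}: k∈[1..4] ⇒ +0.783852 -0.202404 +0.008711 -0.000062 = +0.590097;  D = -0.556707+0.195681i
d^4_{1,1}: k∈[0..3] ⇒ +0.844895 -0.545415 +0.046945 -0.000673 = +0.345752;  D = +0.147076-0.312911i
d^4_{2,1}: k∈[0..2] ⇒ -0.743627 +0.160014 -0.004591 = -0.588204;  D = -0.203917-0.551726i
d^4_{3,1}: k∈[0..1] ⇒ +0.288606 -0.020701 = +0.267905;  D = -0.244253-0.110063i
d^4_{4,1}: single k=0 term ⇒ -0.056448;  D = -0.052627+0.020415i
Y_4^{m'}(θ=2.2729,φ=5.9537) and Σ D·Y over m':
  (+0.0023-0.0007i)·(+0.0376+0.1456i)  (-0.0092+0.0180i)·(-0.1979-0.3005i)  (-0.0316-0.0947i)·(+0.2959+0.2292i)  (+0.2853+0.1397i)·(+0.0177+0.0061i)  (-0.5567+0.1957i)·(-0.3622+0.0000i)  (+0.1471-0.3129i)·(-0.0177+0.0061i)  (-0.2039-0.5517i)·(+0.2959-0.2292i)  (-0.2443-0.1101i)·(+0.1979-0.3005i)  (-0.0526+0.0204i)·(+0.0376-0.1456i)
Y_4^1(R⁻¹ n̂) = -0.042302-0.152496i

Re=-0.0423 Im=-0.1525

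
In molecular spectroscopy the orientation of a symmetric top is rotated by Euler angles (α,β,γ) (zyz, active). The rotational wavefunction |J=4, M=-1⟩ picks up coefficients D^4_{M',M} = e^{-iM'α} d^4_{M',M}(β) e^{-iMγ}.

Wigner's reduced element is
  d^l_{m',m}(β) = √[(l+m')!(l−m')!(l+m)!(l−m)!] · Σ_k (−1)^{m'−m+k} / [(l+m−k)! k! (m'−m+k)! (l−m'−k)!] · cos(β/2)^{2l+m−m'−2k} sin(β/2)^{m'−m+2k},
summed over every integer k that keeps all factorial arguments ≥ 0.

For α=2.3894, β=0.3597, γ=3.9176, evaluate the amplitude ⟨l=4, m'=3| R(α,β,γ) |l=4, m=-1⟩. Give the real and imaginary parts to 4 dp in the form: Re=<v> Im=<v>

First d^4_{3,-1}(β=0.3597), then the phase factors e^{-i(3)α} and e^{-i(-1)γ}:
Half-angle: c=0.983871, s=0.178882. N=√(5040·1·6·120)=1904.940944
Admissible k: 0..1 (factorial args all ≥0)
  k=0: (−1)^4·1904.9409/(144)·0.9839^4·0.1789^4 = +0.012692
  k=1: (−1)^5·1904.9409/(240)·0.9839^2·0.1789^6 = -0.000252
d^4_{3,-1}(0.3597) = +0.012692 -0.000252 = +0.012440
Attach z-rotation phases: D = e^{-i(3)(2.3894)}·(+0.012440)·e^{-i(-1)(3.9176)} = -0.012367+0.001353i

Re=-0.0124 Im=0.0014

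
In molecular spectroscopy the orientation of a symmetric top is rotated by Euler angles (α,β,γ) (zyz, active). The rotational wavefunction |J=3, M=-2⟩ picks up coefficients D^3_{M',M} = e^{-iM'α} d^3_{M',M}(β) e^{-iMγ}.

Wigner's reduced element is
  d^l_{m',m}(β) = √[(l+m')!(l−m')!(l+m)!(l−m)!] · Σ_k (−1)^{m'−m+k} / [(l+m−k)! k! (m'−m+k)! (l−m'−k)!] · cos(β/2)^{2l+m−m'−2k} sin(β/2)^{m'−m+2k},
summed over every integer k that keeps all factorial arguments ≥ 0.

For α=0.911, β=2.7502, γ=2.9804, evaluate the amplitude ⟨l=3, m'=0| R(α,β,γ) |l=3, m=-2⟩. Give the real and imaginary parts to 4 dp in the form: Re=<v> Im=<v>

D^3_{0,-2}(0.911,2.7502,2.9804) = e^{-i·0·0.911}·d^3_{0,-2}(2.7502)·e^{-i·-2·2.9804}. Compute d first:
c=cos(2.7502/2)=0.194450, s=sin(2.7502/2)=0.980913; N=√[6·6·1·120]=65.726707
k: max(0,(-2)−(0))=0 … min(3+(-2),3−(0))=1
  k=0: (−1)^2·65.7267/(12)·0.1944^4·0.9809^2 = +0.007534
  k=1: (−1)^3·65.7267/(12)·0.1944^2·0.9809^4 = -0.191733
d^3_{0,-2}(2.7502) = +0.007534 -0.191733 = -0.184198
Phases: e^{-i·(0)·0.911}=+1.000000+0.000000i, e^{-i·(-2)·2.9804}=+0.948482-0.316830i ⇒ D=-0.174709+0.058359i

Re=-0.1747 Im=0.0584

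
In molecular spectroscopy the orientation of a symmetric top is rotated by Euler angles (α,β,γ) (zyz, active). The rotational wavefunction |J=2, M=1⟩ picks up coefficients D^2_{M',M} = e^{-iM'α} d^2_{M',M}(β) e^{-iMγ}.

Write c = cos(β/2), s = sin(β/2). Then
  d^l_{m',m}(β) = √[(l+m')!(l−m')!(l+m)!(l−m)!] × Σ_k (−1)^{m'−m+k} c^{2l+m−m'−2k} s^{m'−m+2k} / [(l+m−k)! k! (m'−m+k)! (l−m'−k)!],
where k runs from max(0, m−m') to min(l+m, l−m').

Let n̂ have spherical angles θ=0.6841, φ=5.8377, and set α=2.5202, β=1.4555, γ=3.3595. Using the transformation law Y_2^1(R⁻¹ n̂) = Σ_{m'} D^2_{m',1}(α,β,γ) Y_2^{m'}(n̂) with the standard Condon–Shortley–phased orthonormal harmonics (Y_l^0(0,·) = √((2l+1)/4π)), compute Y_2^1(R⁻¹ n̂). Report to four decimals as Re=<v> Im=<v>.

Need the full column D^2_{m',1} for m'=−2..2 at α=2.5202, β=1.4555, γ=3.3595.
cos(β/2)=0.746673, sin(β/2)=0.665191
d^2_{-2,1}: single k=3 term ⇒ +0.439542;  D = -0.048297+0.436880i
d^2_{-1,1}: k∈[2..3] ⇒ +0.740074 -0.195788 = +0.544286;  D = +0.363574-0.405044i
d^2_{0,1}: k∈[1..2] ⇒ +0.678287 -0.538326 = +0.139960;  D = -0.136651+0.030258i
d^2_{1,1}: k∈[0..1] ⇒ +0.310829 -0.740074 = -0.429245;  D = -0.394776-0.168533i
d^2_{2,1}: single k=0 term ⇒ -0.553819;  D = +0.287545+0.473322i
Y_2^{m'}(θ=0.6841,φ=5.8377) and Σ D·Y over m':
  (-0.0483+0.4369i)·(+0.0970+0.1200i)  (+0.3636-0.4050i)·(+0.3414+0.1630i)  (-0.1367+0.0303i)·(+0.2529+0.0000i)  (-0.3948-0.1685i)·(-0.3414+0.1630i)  (+0.2875+0.4733i)·(+0.0970-0.1200i)
Y_2^1(R⁻¹ n̂) = +0.345470-0.030207i

Re=0.3455 Im=-0.0302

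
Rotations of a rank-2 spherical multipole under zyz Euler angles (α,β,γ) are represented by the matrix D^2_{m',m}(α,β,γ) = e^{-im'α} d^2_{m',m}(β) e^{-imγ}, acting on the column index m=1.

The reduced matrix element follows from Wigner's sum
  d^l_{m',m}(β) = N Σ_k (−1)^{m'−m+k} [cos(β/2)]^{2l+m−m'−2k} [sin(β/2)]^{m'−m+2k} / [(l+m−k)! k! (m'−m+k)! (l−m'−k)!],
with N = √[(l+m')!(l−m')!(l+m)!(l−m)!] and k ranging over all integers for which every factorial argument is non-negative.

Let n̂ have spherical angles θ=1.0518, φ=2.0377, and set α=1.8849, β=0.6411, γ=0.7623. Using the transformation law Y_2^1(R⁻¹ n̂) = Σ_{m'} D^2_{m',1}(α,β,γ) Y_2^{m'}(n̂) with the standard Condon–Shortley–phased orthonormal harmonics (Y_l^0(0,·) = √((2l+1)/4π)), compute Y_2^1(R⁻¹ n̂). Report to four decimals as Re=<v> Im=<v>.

Need the full column D^2_{m',1} for m'=−2..2 at α=1.8849, β=0.6411, γ=0.7623.
cos(β/2)=0.949062, sin(β/2)=0.315089
d^2_{-2,1}: single k=3 term ⇒ +0.059378;  D = -0.058845+0.007938i
d^2_{-1,1}: k∈[2..3] ⇒ +0.268272 -0.009857 = +0.258416;  D = +0.111982+0.232892i
d^2_{0,1}: k∈[1..2] ⇒ +0.659770 -0.072722 = +0.587047;  D = +0.424582-0.405407i
d^2_{1,1}: k∈[0..1] ⇒ +0.811295 -0.268272 = +0.543023;  D = -0.477999-0.257663i
d^2_{2,1}: single k=0 term ⇒ -0.538700;  D = +0.096596-0.529968i
Y_2^{m'}(θ=1.0518,φ=2.0377) and Σ D·Y over m':
  (-0.0588+0.0079i)·(-0.1732+0.2341i)  (+0.1120+0.2329i)·(-0.1498-0.2971i)  (+0.4246-0.4054i)·(-0.0826+0.0000i)  (-0.4780-0.2577i)·(+0.1498-0.2971i)  (+0.0966-0.5300i)·(-0.1732-0.2341i)
Y_2^1(R⁻¹ n̂) = -0.263273+0.122805i

Re=-0.2633 Im=0.1228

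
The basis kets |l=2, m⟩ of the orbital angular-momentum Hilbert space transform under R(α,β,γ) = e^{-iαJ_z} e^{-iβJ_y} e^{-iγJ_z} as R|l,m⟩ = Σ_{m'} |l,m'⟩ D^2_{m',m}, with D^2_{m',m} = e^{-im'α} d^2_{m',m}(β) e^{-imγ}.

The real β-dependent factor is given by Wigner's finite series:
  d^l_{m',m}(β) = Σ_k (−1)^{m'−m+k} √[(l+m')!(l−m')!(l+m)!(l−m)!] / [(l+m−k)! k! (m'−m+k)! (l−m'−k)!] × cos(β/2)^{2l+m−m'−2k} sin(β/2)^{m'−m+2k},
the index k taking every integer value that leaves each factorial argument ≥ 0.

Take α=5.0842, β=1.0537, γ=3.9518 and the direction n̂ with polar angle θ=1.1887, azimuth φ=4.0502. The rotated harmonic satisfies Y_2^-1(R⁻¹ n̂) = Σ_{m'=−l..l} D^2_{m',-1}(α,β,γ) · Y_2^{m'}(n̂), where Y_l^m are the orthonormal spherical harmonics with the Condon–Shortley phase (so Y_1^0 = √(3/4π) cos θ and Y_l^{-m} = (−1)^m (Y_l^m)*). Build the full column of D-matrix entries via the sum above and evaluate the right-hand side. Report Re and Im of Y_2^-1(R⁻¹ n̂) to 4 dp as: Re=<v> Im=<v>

Re=0.2948 Im=-0.2235

Need the full column D^2_{m',-1} for m'=−2..2 at α=5.0842, β=1.0537, γ=3.9518.
cos(β/2)=0.864395, sin(β/2)=0.502813
d^2_{-2,-1}: single k=1 term ⇒ +0.649492;  D = +0.011019+0.649398i
d^2_{-1,-1}: k∈[0..1] ⇒ +0.558277 -0.566707 = -0.008431;  D = +0.007802-0.003196i
d^2_{0,-1}: k∈[0..1] ⇒ -0.795462 +0.269158 = -0.526303;  D = +0.362806+0.381270i
d^2_{1,-1}: k∈[0..1] ⇒ +0.566707 -0.063918 = +0.502789;  D = +0.213428-0.455242i
d^2_{2,-1}: single k=0 term ⇒ -0.219767;  D = -0.219280-0.014622i
Y_2^{m'}(θ=1.1887,φ=4.0502) and Σ D·Y over m':
  (+0.0110+0.6494i)·(-0.0811-0.3225i)  (+0.0078-0.0032i)·(-0.1643+0.2108i)  (+0.3628+0.3813i)·(-0.1838+0.0000i)  (+0.2134-0.4552i)·(+0.1643+0.2108i)  (-0.2193-0.0146i)·(-0.0811+0.3225i)
Y_2^-1(R⁻¹ n̂) = +0.294785-0.223523i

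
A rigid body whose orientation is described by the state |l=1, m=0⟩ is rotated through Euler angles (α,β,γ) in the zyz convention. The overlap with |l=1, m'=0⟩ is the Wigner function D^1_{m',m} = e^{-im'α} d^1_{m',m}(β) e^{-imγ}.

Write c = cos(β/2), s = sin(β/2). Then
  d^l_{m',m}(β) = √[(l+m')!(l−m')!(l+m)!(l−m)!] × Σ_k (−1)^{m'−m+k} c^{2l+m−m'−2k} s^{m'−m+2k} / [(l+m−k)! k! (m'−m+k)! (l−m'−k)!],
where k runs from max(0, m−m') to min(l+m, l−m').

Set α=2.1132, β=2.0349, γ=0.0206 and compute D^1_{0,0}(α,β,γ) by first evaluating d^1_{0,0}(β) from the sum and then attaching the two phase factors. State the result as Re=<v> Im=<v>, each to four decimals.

Re=-0.4476 Im=0.0000

Split into d^1_{0,0}(β=2.0349) × two z-phases.
c=cos(2.0349/2)=0.525537, s=sin(2.0349/2)=0.850771; N=√[1·1·1·1]=1.000000
k∈{0,1} keeps every argument non-negative
  k=0: (−1)^0·1.0000/(1)·0.5255^2·0.8508^0 = +0.276189
  k=1: (−1)^1·1.0000/(1)·0.5255^0·0.8508^2 = -0.723811
d^1_{0,0}(2.0349) = +0.276189 -0.723811 = -0.447621
Phases: e^{-i·(0)·2.1132}=+1.000000+0.000000i, e^{-i·(0)·0.0206}=+1.000000+0.000000i ⇒ D=-0.447621+0.000000i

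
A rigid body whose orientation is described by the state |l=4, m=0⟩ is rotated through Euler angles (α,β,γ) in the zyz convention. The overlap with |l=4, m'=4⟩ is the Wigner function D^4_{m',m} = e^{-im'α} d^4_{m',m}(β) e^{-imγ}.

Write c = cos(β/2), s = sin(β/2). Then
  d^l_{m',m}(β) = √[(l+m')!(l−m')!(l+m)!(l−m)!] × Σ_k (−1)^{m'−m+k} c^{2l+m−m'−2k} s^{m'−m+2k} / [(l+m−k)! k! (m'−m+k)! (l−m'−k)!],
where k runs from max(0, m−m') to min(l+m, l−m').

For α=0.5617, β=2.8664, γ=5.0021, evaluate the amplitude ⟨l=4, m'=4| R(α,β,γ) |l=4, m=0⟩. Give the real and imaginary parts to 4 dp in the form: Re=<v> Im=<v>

D^4_{4,0}(0.5617,2.8664,5.0021) = e^{-i·4·0.5617}·d^4_{4,0}(2.8664)·e^{-i·0·5.0021}. Compute d first:
c=cos(2.8664/2)=0.137163, s=sin(2.8664/2)=0.990549; N=√[40320·1·24·24]=4819.161753
k∈{0} keeps every argument non-negative
  k=0: (−1)^4·4819.1618/(576)·0.1372^4·0.9905^4 = +0.002851
d^4_{4,0}(2.8664) = +0.002851
D = (-0.625681-0.780079i)·(+0.002851)·(+1.000000+0.000000i) = -0.001784-0.002224i

Re=-0.0018 Im=-0.0022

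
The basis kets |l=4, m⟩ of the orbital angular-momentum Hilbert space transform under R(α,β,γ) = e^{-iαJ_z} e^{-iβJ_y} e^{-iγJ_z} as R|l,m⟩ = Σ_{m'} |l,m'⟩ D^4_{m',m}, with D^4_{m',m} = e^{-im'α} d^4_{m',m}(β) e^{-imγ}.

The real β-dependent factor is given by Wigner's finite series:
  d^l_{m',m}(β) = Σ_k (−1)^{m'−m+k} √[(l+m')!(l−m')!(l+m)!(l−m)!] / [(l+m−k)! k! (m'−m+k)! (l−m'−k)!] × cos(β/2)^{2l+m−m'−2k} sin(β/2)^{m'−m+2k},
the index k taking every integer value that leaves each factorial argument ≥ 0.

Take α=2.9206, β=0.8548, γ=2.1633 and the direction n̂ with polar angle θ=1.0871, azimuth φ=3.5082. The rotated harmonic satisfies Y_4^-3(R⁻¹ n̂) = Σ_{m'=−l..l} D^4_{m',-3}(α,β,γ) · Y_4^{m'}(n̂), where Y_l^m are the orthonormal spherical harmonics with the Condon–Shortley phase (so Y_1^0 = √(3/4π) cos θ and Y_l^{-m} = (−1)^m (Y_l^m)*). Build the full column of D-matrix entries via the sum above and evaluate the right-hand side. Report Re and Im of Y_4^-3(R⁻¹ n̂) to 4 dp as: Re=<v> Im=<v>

Need the full column D^4_{m',-3} for m'=−4..4 at α=2.9206, β=0.8548, γ=2.1633.
cos(β/2)=0.910047, sin(β/2)=0.414506
d^4_{-4,-3}: single k=1 term ⇒ +0.606068;  D = +0.472306-0.379797i
d^4_{-3,-3}: k∈[0..1] ⇒ +0.470445 -0.683190 = -0.212745;  D = +0.190982-0.093735i
d^4_{-2,-3}: k∈[0..1] ⇒ -0.801752 +0.498995 = -0.302757;  D = -0.294417+0.070575i
d^4_{-1,-3}: k∈[0..1] ⇒ +0.774665 -0.267853 = +0.506811;  D = -0.506760+0.007236i
d^4_{0,-3}: k∈[0..1] ⇒ -0.525987 +0.109121 = -0.416865;  D = -0.407991-0.085560i
d^4_{1,-3}: k∈[0..1] ⇒ +0.267853 -0.033341 = +0.234512;  D = -0.213387-0.097272i
d^4_{2,-3}: k∈[0..1] ⇒ -0.103522 +0.007159 = -0.096363;  D = -0.076788-0.058218i
d^4_{3,-3}: k∈[0..1] ⇒ +0.029404 -0.000871 = +0.028533;  D = -0.018405-0.021803i
d^4_{4,-3}: single k=0 term ⇒ -0.005412;  D = -0.002499-0.004800i
Y_4^{m'}(θ=1.0871,φ=3.5082) and Σ D·Y over m':
  (+0.4723-0.3798i)·(+0.0283-0.2703i)  (+0.1910-0.0937i)·(-0.1833+0.3599i)  (-0.2944+0.0706i)·(+0.1001-0.0902i)  (-0.5068+0.0072i)·(+0.2702-0.1038i)  (-0.4080-0.0856i)·(-0.1958+0.0000i)  (-0.2134-0.0973i)·(-0.2702-0.1038i)  (-0.0768-0.0582i)·(+0.1001+0.0902i)  (-0.0184-0.0218i)·(+0.1833+0.3599i)  (-0.0025-0.0048i)·(+0.0283+0.2703i)
Y_4^-3(R⁻¹ n̂) = -0.119130+0.076617i

Re=-0.1191 Im=0.0766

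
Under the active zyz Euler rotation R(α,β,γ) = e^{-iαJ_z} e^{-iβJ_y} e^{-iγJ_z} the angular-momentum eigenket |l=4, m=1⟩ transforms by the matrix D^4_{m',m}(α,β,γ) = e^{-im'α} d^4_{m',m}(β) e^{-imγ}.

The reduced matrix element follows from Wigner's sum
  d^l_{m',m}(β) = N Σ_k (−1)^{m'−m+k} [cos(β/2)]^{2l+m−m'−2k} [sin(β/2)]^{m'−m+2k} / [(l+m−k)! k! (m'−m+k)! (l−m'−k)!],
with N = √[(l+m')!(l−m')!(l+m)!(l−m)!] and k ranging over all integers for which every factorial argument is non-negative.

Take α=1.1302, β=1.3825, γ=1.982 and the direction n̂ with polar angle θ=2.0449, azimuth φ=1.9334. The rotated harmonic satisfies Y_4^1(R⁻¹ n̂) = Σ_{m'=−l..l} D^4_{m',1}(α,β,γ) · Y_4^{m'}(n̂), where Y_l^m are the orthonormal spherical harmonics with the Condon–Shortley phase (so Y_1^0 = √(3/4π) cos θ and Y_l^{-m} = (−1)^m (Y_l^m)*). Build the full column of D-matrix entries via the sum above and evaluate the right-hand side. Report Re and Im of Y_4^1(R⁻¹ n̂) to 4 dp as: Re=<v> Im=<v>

Re=0.0978 Im=-0.2091

Need the full column D^4_{m',1} for m'=−4..4 at α=1.1302, β=1.3825, γ=1.982.
cos(β/2)=0.770450, sin(β/2)=0.637501
d^4_{-4,1}: single k=5 term ⇒ +0.360355;  D = -0.296844+0.204301i
d^4_{-3,1}: k∈[4..5] ⇒ +0.769873 -0.316259 = +0.453614;  D = +0.073252+0.447660i
d^4_{-2,1}: k∈[3..5] ⇒ +0.994669 -1.021510 +0.139877 = +0.113036;  D = +0.108683+0.031064i
d^4_{-1,1}: k∈[2..5] ⇒ +0.850016 -1.745908 +0.597674 -0.027280 = -0.325498;  D = -0.214383+0.244926i
d^4_{0,1}: k∈[1..4] ⇒ +0.459416 -1.887252 +1.292119 -0.147443 = -0.283160;  D = +0.113183+0.259556i
d^4_{1,1}: k∈[0..3] ⇒ +0.124152 -1.275025 +1.745908 -0.398449 = +0.196586;  D = -0.196501-0.005777i
d^4_{2,1}: k∈[0..2] ⇒ -0.435840 +1.492004 -0.681007 = +0.375157;  D = -0.169900+0.334480i
d^4_{3,1}: k∈[0..1] ⇒ +0.674680 -0.769873 = -0.095193;  D = -0.058381-0.075190i
d^4_{4,1}: single k=0 term ⇒ -0.526329;  D = -0.513688+0.114663i
Y_4^{m'}(θ=2.0449,φ=1.9334) and Σ D·Y over m':
  (-0.2968+0.2043i)·(+0.0333-0.2753i)  (+0.0733+0.4477i)·(-0.3564-0.1869i)  (+0.1087+0.0311i)·(-0.0910+0.0806i)  (-0.2144+0.2449i)·(-0.1050-0.2769i)  (+0.1132+0.2596i)·(-0.1833+0.0000i)  (-0.1965-0.0058i)·(+0.1050-0.2769i)  (-0.1699+0.3345i)·(-0.0910-0.0806i)  (-0.0584-0.0752i)·(+0.3564-0.1869i)  (-0.5137+0.1147i)·(+0.0333+0.2753i)
Y_4^1(R⁻¹ n̂) = +0.097764-0.209130i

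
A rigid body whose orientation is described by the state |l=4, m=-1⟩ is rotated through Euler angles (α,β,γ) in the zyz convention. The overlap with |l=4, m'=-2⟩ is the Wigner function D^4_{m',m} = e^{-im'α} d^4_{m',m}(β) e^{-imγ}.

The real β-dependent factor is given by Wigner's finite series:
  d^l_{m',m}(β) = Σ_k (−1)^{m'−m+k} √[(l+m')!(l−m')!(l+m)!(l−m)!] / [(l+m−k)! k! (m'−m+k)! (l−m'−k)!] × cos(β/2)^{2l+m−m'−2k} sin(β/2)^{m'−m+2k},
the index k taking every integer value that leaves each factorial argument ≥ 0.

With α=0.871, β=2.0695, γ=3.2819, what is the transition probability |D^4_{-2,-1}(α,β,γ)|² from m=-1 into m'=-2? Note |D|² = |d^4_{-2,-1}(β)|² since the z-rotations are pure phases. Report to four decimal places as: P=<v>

P=0.2021

First d^4_{-2,-1}(β=2.0695), then the phase factors e^{-i(-2)α} and e^{-i(-1)γ}:
Half-angle: c=0.510741, s=0.859735. N=√(2·720·6·120)=1018.233765
The bounds max(0,m−m')=1 and min(l+m,l−m')=3 give 3 terms
  k=1: (−1)^0·1018.2338/(240)·0.5107^7·0.8597^1 = +0.033068
  k=2: (−1)^1·1018.2338/(48)·0.5107^5·0.8597^3 = -0.468493
  k=3: (−1)^2·1018.2338/(72)·0.5107^3·0.8597^5 = +0.884992
d^4_{-2,-1}(2.0695) = +0.033068 -0.468493 +0.884992 = +0.449567
|D^4_{-2,-1}|² = |d^4_{-2,-1}(β)|² = (+0.449567)² = 0.202110 (the z-rotation phases have unit modulus)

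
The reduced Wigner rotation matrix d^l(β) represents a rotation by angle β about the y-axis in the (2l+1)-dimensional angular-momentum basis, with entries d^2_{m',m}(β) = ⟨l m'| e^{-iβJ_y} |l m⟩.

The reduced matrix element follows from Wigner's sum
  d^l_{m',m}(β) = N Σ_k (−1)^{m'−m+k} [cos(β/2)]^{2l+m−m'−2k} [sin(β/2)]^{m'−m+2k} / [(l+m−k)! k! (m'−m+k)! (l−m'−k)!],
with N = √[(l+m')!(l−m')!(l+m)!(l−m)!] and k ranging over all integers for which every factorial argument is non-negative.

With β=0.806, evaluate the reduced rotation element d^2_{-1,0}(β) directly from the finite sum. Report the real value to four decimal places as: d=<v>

d=0.6119

d^2_{-1,0}(β=0.806) via Wigner's sum:
c=cos(0.806/2)=0.919889, s=sin(0.806/2)=0.392180; N=√[1·6·2·2]=4.898979
The bounds max(0,m−m')=1 and min(l+m,l−m')=2 give 2 terms
  k=1: (−1)^0·4.8990/(2)·0.9199^3·0.3922^1 = +0.747767
  k=2: (−1)^1·4.8990/(2)·0.9199^1·0.3922^3 = -0.135915
d^2_{-1,0}(0.806) = +0.747767 -0.135915 = +0.611853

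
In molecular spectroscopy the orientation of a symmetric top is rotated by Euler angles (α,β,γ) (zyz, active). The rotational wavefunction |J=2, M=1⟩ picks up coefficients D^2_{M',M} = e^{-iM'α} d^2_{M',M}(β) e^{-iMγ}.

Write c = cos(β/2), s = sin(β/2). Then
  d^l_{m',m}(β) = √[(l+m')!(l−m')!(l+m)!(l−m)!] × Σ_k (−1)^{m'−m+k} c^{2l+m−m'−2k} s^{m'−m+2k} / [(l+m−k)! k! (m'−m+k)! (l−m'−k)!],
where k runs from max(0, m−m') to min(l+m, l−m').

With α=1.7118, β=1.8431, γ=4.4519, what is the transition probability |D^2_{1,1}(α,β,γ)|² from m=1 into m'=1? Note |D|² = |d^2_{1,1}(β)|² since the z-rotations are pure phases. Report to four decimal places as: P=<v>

D^2_{1,1}(1.7118,1.8431,4.4519) = e^{-i·1·1.7118}·d^2_{1,1}(1.8431)·e^{-i·1·4.4519}. Compute d first:
With c≡cos(β/2)=0.604586 and s≡sin(β/2)=0.796540, N=[6·1·6·1]^{1/2}=6.000000
k∈{0,1} keeps every argument non-negative
  k=0: (−1)^0·6.0000/(6)·0.6046^4·0.7965^0 = +0.133608
  k=1: (−1)^1·6.0000/(2)·0.6046^2·0.7965^2 = -0.695749
d^2_{1,1}(1.8431) = +0.133608 -0.695749 = -0.562141
|D^2_{1,1}|² = |d^2_{1,1}(β)|² = (-0.562141)² = 0.316002 (the z-rotation phases have unit modulus)

P=0.3160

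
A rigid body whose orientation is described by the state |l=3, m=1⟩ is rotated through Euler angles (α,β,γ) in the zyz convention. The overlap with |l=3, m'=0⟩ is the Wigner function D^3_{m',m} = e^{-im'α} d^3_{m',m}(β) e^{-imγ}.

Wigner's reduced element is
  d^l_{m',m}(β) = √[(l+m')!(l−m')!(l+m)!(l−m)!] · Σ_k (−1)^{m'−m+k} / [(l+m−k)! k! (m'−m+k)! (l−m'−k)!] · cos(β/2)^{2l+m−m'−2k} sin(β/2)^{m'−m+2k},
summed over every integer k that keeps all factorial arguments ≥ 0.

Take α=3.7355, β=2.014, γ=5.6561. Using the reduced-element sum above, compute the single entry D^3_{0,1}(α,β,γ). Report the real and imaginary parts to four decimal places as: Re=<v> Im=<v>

Split into d^3_{0,1}(β=2.014) × two z-phases.
Half-angle: c=0.534399, s=0.845232. N=√(6·6·24·2)=41.569219
k: max(0,(1)−(0))=1 … min(3+(1),3−(0))=3
  k=1: (−1)^0·41.5692/(12)·0.5344^5·0.8452^1 = +0.127613
  k=2: (−1)^1·41.5692/(4)·0.5344^3·0.8452^3 = -0.957716
  k=3: (−1)^2·41.5692/(12)·0.5344^1·0.8452^5 = +0.798614
d^3_{0,1}(2.014) = +0.127613 -0.957716 +0.798614 = -0.031489
D = (+1.000000+0.000000i)·(-0.031489)·(+0.809741+0.586787i) = -0.025498-0.018478i

Re=-0.0255 Im=-0.0185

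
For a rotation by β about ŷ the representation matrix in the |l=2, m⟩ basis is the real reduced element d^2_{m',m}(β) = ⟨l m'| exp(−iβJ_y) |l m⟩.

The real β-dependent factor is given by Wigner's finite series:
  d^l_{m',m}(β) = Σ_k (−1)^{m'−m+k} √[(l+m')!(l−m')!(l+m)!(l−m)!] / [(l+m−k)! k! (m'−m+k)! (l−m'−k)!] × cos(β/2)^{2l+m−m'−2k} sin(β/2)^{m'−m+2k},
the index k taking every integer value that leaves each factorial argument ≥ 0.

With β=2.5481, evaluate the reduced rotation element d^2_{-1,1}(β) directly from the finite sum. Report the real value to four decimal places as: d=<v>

d=-0.6017

d^2_{-1,1}(β=2.5481) via Wigner's sum:
c=cos(2.5481/2)=0.292410, s=sin(2.5481/2)=0.956293; N=√[1·6·6·1]=6.000000
The bounds max(0,m−m')=2 and min(l+m,l−m')=3 give 2 terms
  k=2: (−1)^0·6.0000/(2)·0.2924^2·0.9563^2 = +0.234579
  k=3: (−1)^1·6.0000/(6)·0.2924^0·0.9563^4 = -0.836303
d^2_{-1,1}(2.5481) = +0.234579 -0.836303 = -0.601725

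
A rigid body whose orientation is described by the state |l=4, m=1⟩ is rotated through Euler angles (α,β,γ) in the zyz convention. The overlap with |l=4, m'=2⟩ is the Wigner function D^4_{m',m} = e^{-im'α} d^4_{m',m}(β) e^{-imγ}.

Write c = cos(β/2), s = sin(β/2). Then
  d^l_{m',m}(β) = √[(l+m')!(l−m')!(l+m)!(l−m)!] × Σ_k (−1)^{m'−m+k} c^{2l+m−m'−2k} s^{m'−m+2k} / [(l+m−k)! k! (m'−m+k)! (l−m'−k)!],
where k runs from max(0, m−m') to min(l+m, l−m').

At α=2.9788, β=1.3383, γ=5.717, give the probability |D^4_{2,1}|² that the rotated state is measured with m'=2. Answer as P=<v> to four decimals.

D^4_{2,1}(2.9788,1.3383,5.717) = e^{-i·2·2.9788}·d^4_{2,1}(1.3383)·e^{-i·1·5.717}. Compute d first:
c=cos(1.3383/2)=0.784349, s=sin(1.3383/2)=0.620320; N=√[720·2·120·6]=1018.233765
Admissible k: 0..2 (factorial args all ≥0)
  k=0: (−1)^1·1018.2338/(240)·0.7843^7·0.6203^1 = -0.480638
  k=1: (−1)^2·1018.2338/(48)·0.7843^5·0.6203^3 = +1.503142
  k=2: (−1)^3·1018.2338/(72)·0.7843^3·0.6203^5 = -0.626788
d^4_{2,1}(1.3383) = -0.480638 +1.503142 -0.626788 = +0.395716
|D^4_{2,1}|² = |d^4_{2,1}(β)|² = (+0.395716)² = 0.156591 (the z-rotation phases have unit modulus)

P=0.1566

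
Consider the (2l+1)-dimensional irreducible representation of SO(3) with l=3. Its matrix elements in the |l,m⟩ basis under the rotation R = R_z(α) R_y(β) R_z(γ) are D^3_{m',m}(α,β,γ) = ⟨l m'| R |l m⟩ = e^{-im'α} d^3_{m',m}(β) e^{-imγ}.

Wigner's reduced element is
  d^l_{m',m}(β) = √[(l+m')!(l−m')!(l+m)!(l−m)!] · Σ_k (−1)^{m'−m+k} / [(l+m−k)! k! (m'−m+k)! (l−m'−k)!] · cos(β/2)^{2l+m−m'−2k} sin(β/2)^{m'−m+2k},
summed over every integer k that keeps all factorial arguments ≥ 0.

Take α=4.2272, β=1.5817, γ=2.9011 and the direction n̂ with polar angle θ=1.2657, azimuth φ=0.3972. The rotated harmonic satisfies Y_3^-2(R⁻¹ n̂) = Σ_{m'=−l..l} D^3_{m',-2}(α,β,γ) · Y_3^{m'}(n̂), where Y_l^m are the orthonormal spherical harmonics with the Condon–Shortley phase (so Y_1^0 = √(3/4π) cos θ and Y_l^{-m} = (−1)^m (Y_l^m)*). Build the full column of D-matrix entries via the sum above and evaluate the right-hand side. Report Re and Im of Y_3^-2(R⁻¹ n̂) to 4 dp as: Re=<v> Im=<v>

Re=0.0649 Im=-0.3360

Need the full column D^3_{m',-2} for m'=−3..3 at α=4.2272, β=1.5817, γ=2.9011.
cos(β/2)=0.703241, sin(β/2)=0.710951
d^3_{-3,-2}: single k=1 term ⇒ +0.299528;  D = +0.279715-0.107128i
d^3_{-2,-2}: k∈[0..1] ⇒ +0.120956 -0.618112 = -0.497156;  D = +0.059236-0.493615i
d^3_{-1,-2}: k∈[0..1] ⇒ -0.386689 +0.790428 = +0.403740;  D = -0.332163-0.229506i
d^3_{0,-2}: k∈[0..1] ⇒ +0.677108 -0.692036 = -0.014928;  D = -0.013235+0.006907i
d^3_{1,-2}: k∈[0..1] ⇒ -0.790428 +0.403928 = -0.386501;  D = +0.001625-0.386497i
d^3_{2,-2}: k∈[0..1] ⇒ +0.631740 -0.129134 = +0.502606;  D = -0.443609-0.236270i
d^3_{3,-2}: single k=0 term ⇒ -0.312881;  D = -0.258899+0.175687i
Y_3^{m'}(θ=1.2657,φ=0.3972) and Σ D·Y over m':
  (+0.2797-0.1071i)·(+0.1340-0.3363i)  (+0.0592-0.4936i)·(+0.1957-0.1993i)  (-0.3322-0.2295i)·(-0.1560+0.0654i)  (-0.0132+0.0069i)·(-0.2857+0.0000i)  (+0.0016-0.3865i)·(+0.1560+0.0654i)  (-0.4436-0.2363i)·(+0.1957+0.1993i)  (-0.2589+0.1757i)·(-0.1340-0.3363i)
Y_3^-2(R⁻¹ n̂) = +0.064916-0.336038i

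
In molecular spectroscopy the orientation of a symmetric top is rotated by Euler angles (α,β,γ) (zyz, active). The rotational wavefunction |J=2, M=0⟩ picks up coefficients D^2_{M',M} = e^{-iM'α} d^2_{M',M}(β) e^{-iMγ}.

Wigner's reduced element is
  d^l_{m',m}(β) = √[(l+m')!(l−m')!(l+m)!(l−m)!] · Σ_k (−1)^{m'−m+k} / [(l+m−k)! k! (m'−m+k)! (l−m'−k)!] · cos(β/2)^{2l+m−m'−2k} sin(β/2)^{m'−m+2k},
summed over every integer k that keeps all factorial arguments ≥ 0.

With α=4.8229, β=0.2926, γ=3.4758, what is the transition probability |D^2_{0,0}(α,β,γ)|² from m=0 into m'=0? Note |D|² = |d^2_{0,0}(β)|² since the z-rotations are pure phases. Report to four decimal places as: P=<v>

P=0.7660

D^2_{0,0}(4.8229,0.2926,3.4758) = e^{-i·0·4.8229}·d^2_{0,0}(0.2926)·e^{-i·0·3.4758}. Compute d first:
c=cos(0.2926/2)=0.989317, s=sin(0.2926/2)=0.145779; N=√[2·2·2·2]=4.000000
Admissible k: 0..2 (factorial args all ≥0)
  k=0: (−1)^0·4.0000/(4)·0.9893^4·0.1458^0 = +0.957949
  k=1: (−1)^1·4.0000/(1)·0.9893^2·0.1458^2 = -0.083199
  k=2: (−1)^2·4.0000/(4)·0.9893^0·0.1458^4 = +0.000452
d^2_{0,0}(0.2926) = +0.957949 -0.083199 +0.000452 = +0.875201
|D^2_{0,0}|² = |d^2_{0,0}(β)|² = (+0.875201)² = 0.765977 (the z-rotation phases have unit modulus)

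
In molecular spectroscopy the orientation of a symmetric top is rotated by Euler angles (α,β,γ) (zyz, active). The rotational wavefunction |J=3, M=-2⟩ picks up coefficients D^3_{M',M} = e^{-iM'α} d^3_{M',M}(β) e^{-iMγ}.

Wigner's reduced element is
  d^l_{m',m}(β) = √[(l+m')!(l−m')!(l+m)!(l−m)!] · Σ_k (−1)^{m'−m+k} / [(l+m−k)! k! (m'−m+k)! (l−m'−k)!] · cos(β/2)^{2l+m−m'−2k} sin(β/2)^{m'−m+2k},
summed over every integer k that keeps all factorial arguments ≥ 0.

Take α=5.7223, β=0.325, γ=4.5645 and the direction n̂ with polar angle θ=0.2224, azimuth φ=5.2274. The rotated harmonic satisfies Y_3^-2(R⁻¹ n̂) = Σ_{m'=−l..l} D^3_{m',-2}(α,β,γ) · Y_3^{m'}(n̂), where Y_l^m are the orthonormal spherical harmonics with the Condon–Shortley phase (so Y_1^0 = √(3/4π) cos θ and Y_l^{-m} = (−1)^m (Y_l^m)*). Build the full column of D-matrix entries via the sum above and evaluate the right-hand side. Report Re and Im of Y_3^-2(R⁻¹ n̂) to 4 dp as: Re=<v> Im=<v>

Need the full column D^3_{m',-2} for m'=−3..3 at α=5.7223, β=0.325, γ=4.5645.
cos(β/2)=0.986826, sin(β/2)=0.161786
d^3_{-3,-2}: single k=1 term ⇒ +0.370867;  D = +0.147027+0.340479i
d^3_{-2,-2}: k∈[0..1] ⇒ +0.923513 -0.124112 = +0.799402;  D = -0.122028+0.790033i
d^3_{-1,-2}: k∈[0..1] ⇒ -0.478788 +0.025738 = -0.453050;  D = +0.296731-0.342352i
d^3_{0,-2}: k∈[0..1] ⇒ +0.135958 -0.003654 = +0.132303;  D = -0.126558+0.038564i
d^3_{1,-2}: k∈[0..1] ⇒ -0.025738 +0.000346 = -0.025392;  D = +0.024505+0.006653i
d^3_{2,-2}: k∈[0..1] ⇒ +0.003336 -0.000018 = +0.003318;  D = -0.002249-0.002439i
d^3_{3,-2}: single k=0 term ⇒ -0.000268;  D = +0.000049+0.000263i
Y_3^{m'}(θ=0.2224,φ=5.2274) and Σ D·Y over m':
  (+0.1470+0.3405i)·(-0.0045-0.0001i)  (-0.1220+0.7900i)·(-0.0250+0.0416i)  (+0.2967-0.3424i)·(+0.1319+0.2331i)  (-0.1266+0.0386i)·(+0.6394+0.0000i)  (+0.0245+0.0067i)·(-0.1319+0.2331i)  (-0.0022-0.0024i)·(-0.0250-0.0416i)  (+0.0000+0.0003i)·(+0.0045-0.0001i)
Y_3^-2(R⁻¹ n̂) = +0.002756+0.027309i

Re=0.0028 Im=0.0273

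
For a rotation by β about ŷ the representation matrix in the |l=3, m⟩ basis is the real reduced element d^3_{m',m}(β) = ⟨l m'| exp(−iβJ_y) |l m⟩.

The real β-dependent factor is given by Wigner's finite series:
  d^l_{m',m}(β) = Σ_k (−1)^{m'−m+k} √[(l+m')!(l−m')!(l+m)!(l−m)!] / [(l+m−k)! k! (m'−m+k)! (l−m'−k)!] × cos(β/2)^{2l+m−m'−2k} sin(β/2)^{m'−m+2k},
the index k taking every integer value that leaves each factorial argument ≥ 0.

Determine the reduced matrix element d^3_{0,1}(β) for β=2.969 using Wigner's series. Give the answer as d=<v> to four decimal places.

d^3_{0,1}(β=2.969) via Wigner's sum:
Half-angle: c=0.086189, s=0.996279. N=√(6·6·24·2)=41.569219
The bounds max(0,m−m')=1 and min(l+m,l−m')=3 give 3 terms
  k=1: (−1)^0·41.5692/(12)·0.0862^5·0.9963^1 = +0.000016
  k=2: (−1)^1·41.5692/(4)·0.0862^3·0.9963^3 = -0.006580
  k=3: (−1)^2·41.5692/(12)·0.0862^1·0.9963^5 = +0.293054
d^3_{0,1}(2.969) = +0.000016 -0.006580 +0.293054 = +0.286491

d=0.2865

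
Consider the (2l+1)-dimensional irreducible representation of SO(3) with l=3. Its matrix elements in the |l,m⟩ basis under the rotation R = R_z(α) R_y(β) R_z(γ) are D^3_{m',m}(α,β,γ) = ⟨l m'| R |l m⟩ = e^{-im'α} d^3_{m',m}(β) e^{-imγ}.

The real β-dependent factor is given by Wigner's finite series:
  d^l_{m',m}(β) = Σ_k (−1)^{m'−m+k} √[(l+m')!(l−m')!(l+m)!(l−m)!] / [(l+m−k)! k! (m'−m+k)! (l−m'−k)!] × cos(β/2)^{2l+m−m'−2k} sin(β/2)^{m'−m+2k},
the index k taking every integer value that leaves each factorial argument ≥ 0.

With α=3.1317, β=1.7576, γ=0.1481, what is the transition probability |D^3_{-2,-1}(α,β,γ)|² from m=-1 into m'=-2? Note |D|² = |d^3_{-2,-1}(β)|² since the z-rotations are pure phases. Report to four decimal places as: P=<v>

Split into d^3_{-2,-1}(β=1.7576) × two z-phases.
With c≡cos(β/2)=0.638076 and s≡sin(β/2)=0.769974, N=[1·120·2·24]^{1/2}=75.894664
k: max(0,(-1)−(-2))=1 … min(3+(-1),3−(-2))=2
  k=1: (−1)^0·75.8947/(24)·0.6381^5·0.7700^1 = +0.257535
  k=2: (−1)^1·75.8947/(12)·0.6381^3·0.7700^3 = -0.750022
d^3_{-2,-1}(1.7576) = +0.257535 -0.750022 = -0.492487
|D^3_{-2,-1}|² = |d^3_{-2,-1}(β)|² = (-0.492487)² = 0.242543 (the z-rotation phases have unit modulus)

P=0.2425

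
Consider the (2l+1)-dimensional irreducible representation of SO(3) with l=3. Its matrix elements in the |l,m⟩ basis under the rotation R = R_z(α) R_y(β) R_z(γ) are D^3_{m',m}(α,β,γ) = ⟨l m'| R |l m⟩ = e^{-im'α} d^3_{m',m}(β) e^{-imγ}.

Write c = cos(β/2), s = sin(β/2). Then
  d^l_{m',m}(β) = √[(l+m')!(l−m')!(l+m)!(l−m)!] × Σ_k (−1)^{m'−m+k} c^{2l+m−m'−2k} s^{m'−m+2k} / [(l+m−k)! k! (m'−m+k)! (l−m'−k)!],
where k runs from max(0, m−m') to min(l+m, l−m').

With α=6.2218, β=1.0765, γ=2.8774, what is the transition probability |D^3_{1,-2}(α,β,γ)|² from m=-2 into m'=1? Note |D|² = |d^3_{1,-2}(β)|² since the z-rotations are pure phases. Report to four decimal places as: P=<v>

P=0.1964

First d^3_{1,-2}(β=1.0765), then the phase factors e^{-i(1)α} and e^{-i(-2)γ}:
c=cos(1.0765/2)=0.858607, s=sin(1.0765/2)=0.512634; N=√[24·2·1·120]=75.894664
Admissible k: 0..1 (factorial args all ≥0)
  k=0: (−1)^3·75.8947/(12)·0.8586^3·0.5126^3 = -0.539307
  k=1: (−1)^4·75.8947/(24)·0.8586^1·0.5126^5 = +0.096124
d^3_{1,-2}(1.0765) = -0.539307 +0.096124 = -0.443183
|D^3_{1,-2}|² = |d^3_{1,-2}(β)|² = (-0.443183)² = 0.196411 (the z-rotation phases have unit modulus)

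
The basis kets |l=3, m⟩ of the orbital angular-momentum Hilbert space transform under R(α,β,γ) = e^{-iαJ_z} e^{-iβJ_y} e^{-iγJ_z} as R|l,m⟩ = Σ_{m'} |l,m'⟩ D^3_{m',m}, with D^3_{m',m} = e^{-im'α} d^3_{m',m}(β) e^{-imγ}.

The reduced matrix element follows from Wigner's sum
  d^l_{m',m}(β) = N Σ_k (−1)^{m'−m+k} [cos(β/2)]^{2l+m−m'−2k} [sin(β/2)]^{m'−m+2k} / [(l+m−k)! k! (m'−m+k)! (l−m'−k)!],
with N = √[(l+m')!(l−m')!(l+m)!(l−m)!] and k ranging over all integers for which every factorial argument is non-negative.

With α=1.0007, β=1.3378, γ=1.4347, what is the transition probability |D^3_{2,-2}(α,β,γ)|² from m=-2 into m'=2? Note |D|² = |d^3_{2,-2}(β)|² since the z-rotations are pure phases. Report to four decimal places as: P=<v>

D^3_{2,-2}(1.0007,1.3378,1.4347) = e^{-i·2·1.0007}·d^3_{2,-2}(1.3378)·e^{-i·-2·1.4347}. Compute d first:
c=cos(1.3378/2)=0.784504, s=sin(1.3378/2)=0.620123; N=√[120·1·1·120]=120.000000
Admissible k: 0..1 (factorial args all ≥0)
  k=0: (−1)^4·120.0000/(24)·0.7845^2·0.6201^4 = +0.455065
  k=1: (−1)^5·120.0000/(120)·0.7845^0·0.6201^6 = -0.056868
d^3_{2,-2}(1.3378) = +0.455065 -0.056868 = +0.398197
|D^3_{2,-2}|² = |d^3_{2,-2}(β)|² = (+0.398197)² = 0.158561 (the z-rotation phases have unit modulus)

P=0.1586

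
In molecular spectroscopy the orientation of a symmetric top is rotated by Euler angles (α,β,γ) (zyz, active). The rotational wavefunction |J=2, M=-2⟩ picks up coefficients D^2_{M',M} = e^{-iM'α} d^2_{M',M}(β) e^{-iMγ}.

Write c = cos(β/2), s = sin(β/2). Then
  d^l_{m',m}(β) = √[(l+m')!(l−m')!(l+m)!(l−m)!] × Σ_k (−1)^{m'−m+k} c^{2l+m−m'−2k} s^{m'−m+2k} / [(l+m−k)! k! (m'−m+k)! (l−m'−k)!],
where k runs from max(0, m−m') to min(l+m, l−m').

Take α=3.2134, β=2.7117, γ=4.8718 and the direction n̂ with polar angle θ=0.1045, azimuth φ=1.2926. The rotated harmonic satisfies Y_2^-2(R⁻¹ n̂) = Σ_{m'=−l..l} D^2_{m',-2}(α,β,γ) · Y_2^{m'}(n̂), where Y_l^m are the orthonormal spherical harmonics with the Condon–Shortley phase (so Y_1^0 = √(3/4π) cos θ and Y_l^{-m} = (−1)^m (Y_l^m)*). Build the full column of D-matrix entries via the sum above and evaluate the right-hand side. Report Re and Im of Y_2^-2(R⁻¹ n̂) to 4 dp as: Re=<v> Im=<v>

Need the full column D^2_{m',-2} for m'=−2..2 at α=3.2134, β=2.7117, γ=4.8718.
cos(β/2)=0.213295, sin(β/2)=0.976988
d^2_{-2,-2}: single k=0 term ⇒ +0.002070;  D = -0.001852-0.000923i
d^2_{-1,-2}: single k=0 term ⇒ -0.018961;  D = -0.017533-0.007220i
d^2_{0,-2}: single k=0 term ⇒ +0.106369;  D = -0.101009-0.033341i
d^2_{1,-2}: single k=0 term ⇒ -0.397812;  D = -0.385737-0.097269i
d^2_{2,-2}: single k=0 term ⇒ +0.911080;  D = -0.897132-0.158813i
Y_2^{m'}(θ=0.1045,φ=1.2926) and Σ D·Y over m':
  (-0.0019-0.0009i)·(-0.0036-0.0022i)  (-0.0175-0.0072i)·(+0.0220-0.0771i)  (-0.1010-0.0333i)·(+0.6205+0.0000i)  (-0.3857-0.0973i)·(-0.0220-0.0771i)  (-0.8971-0.1588i)·(-0.0036+0.0022i)
Y_2^-2(R⁻¹ n̂) = -0.059064+0.010954i

Re=-0.0591 Im=0.0110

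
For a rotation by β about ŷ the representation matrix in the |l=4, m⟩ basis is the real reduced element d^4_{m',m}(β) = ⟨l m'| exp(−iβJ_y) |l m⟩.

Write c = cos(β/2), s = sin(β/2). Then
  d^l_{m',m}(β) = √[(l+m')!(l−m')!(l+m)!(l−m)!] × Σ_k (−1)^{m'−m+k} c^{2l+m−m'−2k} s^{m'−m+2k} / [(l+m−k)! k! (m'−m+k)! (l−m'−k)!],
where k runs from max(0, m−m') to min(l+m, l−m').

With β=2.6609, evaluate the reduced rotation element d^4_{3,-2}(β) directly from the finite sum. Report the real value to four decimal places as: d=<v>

d^4_{3,-2}(β=2.6609) via Wigner's sum:
With c≡cos(β/2)=0.238039 and s≡sin(β/2)=0.971256, N=[5040·1·2·720]^{1/2}=2693.993318
Admissible k: 0..1 (factorial args all ≥0)
  k=0: (−1)^5·2693.9933/(240)·0.2380^3·0.9713^5 = -0.130857
  k=1: (−1)^6·2693.9933/(720)·0.2380^1·0.9713^7 = +0.726184
d^4_{3,-2}(2.6609) = -0.130857 +0.726184 = +0.595327

d=0.5953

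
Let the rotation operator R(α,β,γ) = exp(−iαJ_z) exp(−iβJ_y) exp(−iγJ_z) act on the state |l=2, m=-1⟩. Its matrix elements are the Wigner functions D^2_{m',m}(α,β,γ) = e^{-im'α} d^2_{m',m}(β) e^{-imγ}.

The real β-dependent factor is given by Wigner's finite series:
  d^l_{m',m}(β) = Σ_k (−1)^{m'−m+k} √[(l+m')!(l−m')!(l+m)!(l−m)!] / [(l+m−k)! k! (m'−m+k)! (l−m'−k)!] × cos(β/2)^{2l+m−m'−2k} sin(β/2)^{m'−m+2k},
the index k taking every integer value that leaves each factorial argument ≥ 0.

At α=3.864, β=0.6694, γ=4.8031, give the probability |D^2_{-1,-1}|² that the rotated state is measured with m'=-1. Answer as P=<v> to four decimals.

P=0.2571

First d^2_{-1,-1}(β=0.6694), then the phase factors e^{-i(-1)α} and e^{-i(-1)γ}:
With c≡cos(β/2)=0.944509 and s≡sin(β/2)=0.328486, N=[1·6·1·6]^{1/2}=6.000000
The bounds max(0,m−m')=0 and min(l+m,l−m')=1 give 2 terms
  k=0: (−1)^0·6.0000/(6)·0.9445^4·0.3285^0 = +0.795837
  k=1: (−1)^1·6.0000/(2)·0.9445^2·0.3285^2 = -0.288780
d^2_{-1,-1}(0.6694) = +0.795837 -0.288780 = +0.507057
|D^2_{-1,-1}|² = |d^2_{-1,-1}(β)|² = (+0.507057)² = 0.257107 (the z-rotation phases have unit modulus)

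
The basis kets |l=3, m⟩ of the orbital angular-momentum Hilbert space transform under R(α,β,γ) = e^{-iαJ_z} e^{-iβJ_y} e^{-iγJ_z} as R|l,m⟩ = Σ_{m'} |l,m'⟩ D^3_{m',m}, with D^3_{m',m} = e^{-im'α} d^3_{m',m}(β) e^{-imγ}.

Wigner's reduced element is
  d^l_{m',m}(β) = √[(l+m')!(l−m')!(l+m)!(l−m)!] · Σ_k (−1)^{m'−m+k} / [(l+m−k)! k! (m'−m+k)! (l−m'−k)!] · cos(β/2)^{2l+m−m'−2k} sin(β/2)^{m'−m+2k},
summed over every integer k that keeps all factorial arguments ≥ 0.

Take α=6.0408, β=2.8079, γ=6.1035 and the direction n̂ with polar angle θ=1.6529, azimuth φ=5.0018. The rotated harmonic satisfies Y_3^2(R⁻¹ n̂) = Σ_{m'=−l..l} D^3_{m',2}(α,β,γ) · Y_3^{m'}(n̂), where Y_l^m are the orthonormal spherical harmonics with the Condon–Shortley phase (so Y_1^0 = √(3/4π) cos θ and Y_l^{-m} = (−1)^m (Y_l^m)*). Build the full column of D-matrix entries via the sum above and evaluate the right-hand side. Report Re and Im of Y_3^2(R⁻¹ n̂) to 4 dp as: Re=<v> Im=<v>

Re=-0.1920 Im=0.1333

Need the full column D^3_{m',2} for m'=−3..3 at α=6.0408, β=2.8079, γ=6.1035.
cos(β/2)=0.166073, sin(β/2)=0.986113
d^3_{-3,2}: single k=5 term ⇒ +0.379324;  D = +0.353957-0.136386i
d^3_{-2,2}: k∈[4..5] ⇒ +0.130400 -0.919520 = -0.789120;  D = -0.782924+0.098697i
d^3_{-1,2}: k∈[3..4] ⇒ +0.027779 -0.489705 = -0.461926;  D = -0.458769-0.053915i
d^3_{0,2}: k∈[2..3] ⇒ +0.004051 -0.142846 = -0.138794;  D = -0.129928-0.048812i
d^3_{1,2}: k∈[1..2] ⇒ +0.000394 -0.027779 = -0.027385;  D = -0.022574-0.015502i
d^3_{2,2}: k∈[0..1] ⇒ +0.000021 -0.003698 = -0.003677;  D = -0.002443-0.002749i
d^3_{3,2}: single k=0 term ⇒ -0.000305;  D = -0.000142-0.000270i
Y_3^{m'}(θ=1.6529,φ=5.0018) and Σ D·Y over m':
  (+0.3540-0.1364i)·(-0.3152-0.2669i)  (-0.7829+0.0987i)·(+0.0697-0.0455i)  (-0.4588-0.0539i)·(-0.0888-0.2983i)  (-0.1299-0.0488i)·(+0.0908+0.0000i)  (-0.0226-0.0155i)·(+0.0888-0.2983i)  (-0.0024-0.0027i)·(+0.0697+0.0455i)  (-0.0001-0.0003i)·(+0.3152-0.2669i)
Y_3^2(R⁻¹ n̂) = -0.191957+0.133281i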